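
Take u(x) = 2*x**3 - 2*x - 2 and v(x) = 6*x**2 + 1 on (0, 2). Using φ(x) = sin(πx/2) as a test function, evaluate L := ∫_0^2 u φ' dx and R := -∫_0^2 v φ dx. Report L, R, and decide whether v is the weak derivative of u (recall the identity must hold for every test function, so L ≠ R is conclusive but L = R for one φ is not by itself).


LHS = -40/π + 192/π^3, RHS = -52/π + 192/π^3. No, v is not the weak derivative of u.

u(x) = 2*x**3 - 2*x - 2, classical derivative u'(x) = 6*x**2 - 2.
φ(x) = sin(πx/2), so φ'(x) = π*cos(π*x/2)/2.
Note φ(0) = φ(2) = 0, so the boundary term u·φ vanishes.
LHS = ∫_0^2 u(x) φ'(x) dx = ∫_0^2 (π*x^3*cos(π*x/2) - π*x*cos(π*x/2) - π*cos(π*x/2)) dx. Term by term:
  ∫_0^2 -π*cos(π*x/2) dx = 0;  ∫_0^2 π*x^3*cos(π*x/2) dx = -48/π + 192/π^3;  ∫_0^2 -π*x*cos(π*x/2) dx = 8/π.
Sum: 0 + -48/π + 192/π^3 + 8/π = -40/π + 192/π^3.
So LHS = -40/π + 192/π^3.
∫_0^2 v(x) φ(x) dx = ∫_0^2 (6*x^2*sin(π*x/2) + sin(π*x/2)) dx. Term by term:
  ∫_0^2 6*x^2*sin(π*x/2) dx = -192/π^3 + 48/π;  ∫_0^2 sin(π*x/2) dx = 4/π.
Sum: -192/π^3 + 48/π + 4/π = -192/π^3 + 52/π.
So RHS = -∫_0^2 v(x) φ(x) dx = -52/π + 192/π^3.
LHS − RHS = 12/π ≠ 0, so the identity fails.
(For a valid weak derivative the identity must hold for EVERY test function, in particular this one. The failure shows v is NOT the weak derivative of u.)
Correct weak derivative would be u'(x) = 6*x**2 - 2.


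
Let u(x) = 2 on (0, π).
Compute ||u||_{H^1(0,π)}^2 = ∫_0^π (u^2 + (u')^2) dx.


||u||_{H^1(0,π)}^2 = 4*π

u'(x) = 0.
Expand u² and (u')² and integrate term by term on (0, π), using: for integers n ≥ 1, ∫_0^π sin²(nx) dx = ∫_0^π cos²(nx) dx = π/2; for n ≠ n', ∫_0^π sin(nx)sin(n'x) dx = ∫_0^π cos(nx)cos(n'x) dx = 0; and by product-to-sum, ∫_0^π sin(nx)cos(n'x) dx = ½∫_0^π [sin((n+n')x) + sin((n−n')x)] dx, which is 0 when n+n' is even and 2n/(n²−n'²) when n+n' is odd (it need not vanish on (0, π)). For the constant mode: ∫_0^π 1 dx = π, ∫_0^π cos(nx) dx = 0, ∫_0^π sin(nx) dx = (1−(−1)^n)/n.
  u² squared terms: (2)²·∫1 dx = 4·π = 4*π.
  So ∫_0^π u² dx = 4*π.
  u' ≡ 0, so ∫_0^π (u')² dx = 0.
||u||_{H^1}^2 = (4*π) + (0) = 4*π.


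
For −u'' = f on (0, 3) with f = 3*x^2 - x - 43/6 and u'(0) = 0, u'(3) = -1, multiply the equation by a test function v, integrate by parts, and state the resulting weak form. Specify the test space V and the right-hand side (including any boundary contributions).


V = H^1(0, 3) (v unrestricted at boundary; u is determined up to an additive constant); weak form: ∫_0^3 u'v' dx = ∫_0^3 (3*x^2 - x - 43/6) v dx − v(3) for all v ∈ V.

Multiply both sides by a test function v and integrate from 0 to 3:
  ∫_0^3 −u''(x) v(x) dx = ∫_0^3 f(x) v(x) dx.
Integrate the LHS by parts once:
  ∫_0^3 −u'' v dx = −[u'(x) v(x)]_0^3 + ∫_0^3 u'(x) v'(x) dx.
Thus ∫_0^3 u'(x) v'(x) dx = ∫_0^3 f(x) v(x) dx + [u'(x) v(x)]_0^3.
Choose V so that boundary terms are either known or forced to vanish.
u has inhomogeneous Neumann u'(0) = 0, u'(3) = -1. [u' v]_0^3 = (-1)·v(3) − (0)·v(0) = − v(3). Take V = H^1(0, 3); boundary term becomes part of RHS.
Weak formulation: find u (satisfying any essential BC) such that ∫_0^3 u'(x) v'(x) dx = ∫_0^3 f v dx − v(3) for all v ∈ V (Neumann data are natural BCs: they enter the RHS as boundary terms).
Substituting f(x) = 3*x^2 - x - 43/6, the right-hand side is ∫_0^3 (3*x^2 - x - 43/6) v dx − v(3).
Compatibility check (pure Neumann): taking v ≡ 1 ∈ V gives 0 = ∫_0^3 f dx + (-1) − (0), i.e. ∫_0^3 f dx must equal u'(0) − u'(3) = 1. Indeed ∫_0^3 (3*x^2 - x - 43/6) dx = 1, so the data are compatible. The solution is then unique only up to an additive constant (fix it e.g. by requiring ∫_0^3 u dx = 0).


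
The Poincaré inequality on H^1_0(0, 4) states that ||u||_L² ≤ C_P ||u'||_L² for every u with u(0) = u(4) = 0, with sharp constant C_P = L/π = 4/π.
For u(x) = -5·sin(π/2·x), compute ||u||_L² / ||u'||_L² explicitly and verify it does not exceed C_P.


||u||_L² / ||u'||_L² = 2/π < C_P = 4/π.

u(x) = -5·sin(π/2·x), so u'(x) = -5*π*cos(π*x/2)/2.
Writing u(x) = A·sin(kπx/L) with A = -5 and k = 2, use ∫_0^L sin²(kπx/L) dx = L/2 and ∫_0^L cos²(kπx/L) dx = L/2.
u² = 25·sin²(π/2·x) and (u')² = 25*π^2/4·cos²(π/2·x), and each of sin², cos² integrates to L/2 = 2 over (0, 4).
∫_0^4 u² dx = 50, so ||u||_L² = 5*sqrt(2).
∫_0^4 (u')² dx = 25*π^2/2, so ||u'||_L² = 5*sqrt(2)*π/2.
Ratio ||u||_L² / ||u'||_L² = 2/π.
Sharp Poincaré constant on H^1_0(0, 4) is C_P = L/π = 4/π, achieved by sin(π/4·x).
This is the k = 2 harmonic; the ratio L/(kπ) is strictly less than C_P = L/π, consistent with the sharp inequality ||u||_L² ≤ C_P ||u'||_L².


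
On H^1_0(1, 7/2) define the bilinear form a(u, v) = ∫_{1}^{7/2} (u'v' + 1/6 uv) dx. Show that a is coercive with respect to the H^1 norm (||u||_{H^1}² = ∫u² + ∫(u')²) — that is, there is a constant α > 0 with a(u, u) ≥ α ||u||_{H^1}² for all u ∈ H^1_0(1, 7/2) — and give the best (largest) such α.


α = (25 + 24*π^2)/(6*(25 + 4*π^2))

Coercivity of a(·,·) on H^1_0(1, 7/2) means a(u, u) ≥ α ||u||_{H^1}² for every u ∈ H^1_0.
The interval has length L = 5/2, and Poincaré/coercivity depend only on L. Here a(u, u) = ∫(u')² + (1/6)·∫u².
Here 0 < c = 1/6 < 1. The condition a(u,u) ≥ α||u||_{H^1}² reads (1−α)∫(u')² ≥ (α−c)∫u². Any admissible α is ≤ 1 (rapidly oscillating u have ∫u²/∫(u')² → 0), and α = 1 would force 0 ≥ (1−c)∫u², impossible since c < 1; so 1−α > 0. By the sharp Poincaré inequality on H^1_0 of an interval of length L, ∫(u')² ≥ (π/L)²∫u² with equality for the first sine mode sin(π(x−x₀)/L) (x₀ the left endpoint), so the inequality holds for all u iff (1−α)(π/L)² ≥ α − c, i.e. α ≤ ((π/L)² + c)/((π/L)² + 1) = (1 + c(L/π)²)/(1 + (L/π)²). With (π/L)² = 4*π^2/25 and c = 1/6, the largest admissible constant is α = ((π/L)² + c)/((π/L)² + 1).
Simplifying, α = (25 + 24*π^2)/(6*(25 + 4*π^2)).


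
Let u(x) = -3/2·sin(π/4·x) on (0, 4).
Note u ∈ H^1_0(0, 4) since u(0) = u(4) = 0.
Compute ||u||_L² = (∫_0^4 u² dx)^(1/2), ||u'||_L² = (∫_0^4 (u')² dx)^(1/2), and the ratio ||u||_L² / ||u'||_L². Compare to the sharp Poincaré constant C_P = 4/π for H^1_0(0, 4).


||u||_L² / ||u'||_L² = 4/π = C_P.

u(x) = -3/2·sin(π/4·x), so u'(x) = -3*π*cos(π*x/4)/8.
Writing u(x) = A·sin(kπx/L) with A = -3/2 and k = 1, use ∫_0^L sin²(kπx/L) dx = L/2 and ∫_0^L cos²(kπx/L) dx = L/2.
u² = 9/4·sin²(π/4·x) and (u')² = 9*π^2/64·cos²(π/4·x), and each of sin², cos² integrates to L/2 = 2 over (0, 4).
∫_0^4 u² dx = 9/2, so ||u||_L² = 3*sqrt(2)/2.
∫_0^4 (u')² dx = 9*π^2/32, so ||u'||_L² = 3*sqrt(2)*π/8.
Ratio ||u||_L² / ||u'||_L² = 4/π.
Sharp Poincaré constant on H^1_0(0, 4) is C_P = L/π = 4/π, achieved by sin(π/4·x).
This is the k = 1 eigenfunction (up to amplitude), so the ratio equals the sharp Poincaré constant exactly.


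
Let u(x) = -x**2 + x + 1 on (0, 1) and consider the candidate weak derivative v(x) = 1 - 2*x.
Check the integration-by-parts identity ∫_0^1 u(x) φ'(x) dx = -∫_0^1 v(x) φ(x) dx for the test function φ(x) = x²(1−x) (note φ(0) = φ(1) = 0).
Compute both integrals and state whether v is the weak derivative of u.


LHS = 1/60, RHS = 1/60. Yes, v = u' weakly.

u(x) = -x**2 + x + 1, classical derivative u'(x) = 1 - 2*x.
φ(x) = x²(1−x), so φ'(x) = x*(2 - 3*x).
Note φ(0) = φ(1) = 0, so the boundary term u·φ vanishes.
LHS = ∫_0^1 u(x) φ'(x) dx = ∫_0^1 (3*x^4 - 5*x^3 - x^2 + 2*x) dx. Term by term:
  ∫_0^1 3*x^4 dx = 3/5;  ∫_0^1 -5*x^3 dx = -5/4;  ∫_0^1 -x^2 dx = -1/3;
  ∫_0^1 2*x dx = 1.
Sum: 3/5 − 5/4 − 1/3 + 1 = 1/60.
So LHS = 1/60.
∫_0^1 v(x) φ(x) dx = ∫_0^1 (2*x^4 - 3*x^3 + x^2) dx. Term by term:
  ∫_0^1 2*x^4 dx = 2/5;  ∫_0^1 -3*x^3 dx = -3/4;  ∫_0^1 x^2 dx = 1/3.
Sum: 2/5 − 3/4 + 1/3 = -1/60.
So RHS = -∫_0^1 v(x) φ(x) dx = 1/60.
LHS = RHS, so the identity holds for this test φ.
Moreover u is smooth here and v(x) = u'(x) = 1 - 2*x pointwise, so the identity holds for every test function. Hence v is the weak derivative of u.


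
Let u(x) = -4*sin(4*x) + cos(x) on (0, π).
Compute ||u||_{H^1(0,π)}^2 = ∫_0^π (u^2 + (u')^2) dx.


||u||_{H^1(0,π)}^2 = -128/15 + 137*π

u'(x) = -sin(x) - 16*cos(4*x).
Expand u² and (u')² and integrate term by term on (0, π), using: for integers n ≥ 1, ∫_0^π sin²(nx) dx = ∫_0^π cos²(nx) dx = π/2; for n ≠ n', ∫_0^π sin(nx)sin(n'x) dx = ∫_0^π cos(nx)cos(n'x) dx = 0; and by product-to-sum, ∫_0^π sin(nx)cos(n'x) dx = ½∫_0^π [sin((n+n')x) + sin((n−n')x)] dx, which is 0 when n+n' is even and 2n/(n²−n'²) when n+n' is odd (it need not vanish on (0, π)).
  u² squared terms: (-4)²·∫sin(4x)² dx = 16·π/2 = 8*π;  (1)²·∫cos(x)² dx = 1·π/2 = π/2.
  u² cross terms: 2·(-4)·(1)·∫sin(4x)·cos(x) dx = -8·(8/15) = -64/15.
  So ∫_0^π u² dx = 8*π + π/2 − 64/15 = -64/15 + 17*π/2.
  (u')² squared terms: (-1)²·∫sin(x)² dx = 1·π/2 = π/2;  (-16)²·∫cos(4x)² dx = 256·π/2 = 128*π.
  (u')² cross terms: 2·(-1)·(-16)·∫sin(x)·cos(4x) dx = 32·(-2/15) = -64/15.
  So ∫_0^π (u')² dx = π/2 + 128*π − 64/15 = -64/15 + 257*π/2.
||u||_{H^1}^2 = (-64/15 + 17*π/2) + (-64/15 + 257*π/2) = -128/15 + 137*π.


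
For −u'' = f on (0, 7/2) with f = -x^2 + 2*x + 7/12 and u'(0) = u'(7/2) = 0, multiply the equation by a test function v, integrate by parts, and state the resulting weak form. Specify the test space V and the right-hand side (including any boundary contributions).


V = H^1(0, 7/2) (no boundary constraint on v; u is determined up to an additive constant); weak form: ∫_0^7/2 u'v' dx = ∫_0^7/2 (-x^2 + 2*x + 7/12) v dx for all v ∈ V.

Multiply both sides by a test function v and integrate from 0 to 7/2:
  ∫_0^7/2 −u''(x) v(x) dx = ∫_0^7/2 f(x) v(x) dx.
Integrate the LHS by parts once:
  ∫_0^7/2 −u'' v dx = −[u'(x) v(x)]_0^7/2 + ∫_0^7/2 u'(x) v'(x) dx.
Thus ∫_0^7/2 u'(x) v'(x) dx = ∫_0^7/2 f(x) v(x) dx + [u'(x) v(x)]_0^7/2.
Choose V so that boundary terms are either known or forced to vanish.
u has homogeneous Neumann: u'(0) = u'(7/2) = 0. So [u' v]_0^7/2 = 0·v(7/2) − 0·v(0) = 0 for any v; take V = H^1(0, 7/2).
Weak formulation: find u (satisfying any essential BC) such that ∫_0^7/2 u'(x) v'(x) dx = ∫_0^7/2 f v dx for all v ∈ V (homogeneous Neumann, so boundary terms vanish).
Substituting f(x) = -x^2 + 2*x + 7/12, the right-hand side is ∫_0^7/2 (-x^2 + 2*x + 7/12) v dx.
Compatibility check (pure Neumann): taking v ≡ 1 ∈ V gives 0 = ∫_0^7/2 f dx + (0) − (0), i.e. ∫_0^7/2 f dx must equal u'(0) − u'(7/2) = 0. Indeed ∫_0^7/2 (-x^2 + 2*x + 7/12) dx = 0, so the data are compatible. The solution is then unique only up to an additive constant (fix it e.g. by requiring ∫_0^7/2 u dx = 0).


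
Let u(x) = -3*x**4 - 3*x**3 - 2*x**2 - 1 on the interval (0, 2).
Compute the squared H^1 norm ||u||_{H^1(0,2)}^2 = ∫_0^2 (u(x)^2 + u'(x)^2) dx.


||u||_{H^1}^2 = 850634/105

The H^1 norm (squared) on an interval (0, L) is
  ||u||_{H^1}^2 = ∫_0^L u(x)^2 dx + ∫_0^L u'(x)^2 dx.
Compute u'(x) = -12*x**3 - 9*x**2 - 4*x.
Then u(x)^2 = 9*x**8 + 18*x**7 + 21*x**6 + 12*x**5 + 10*x**4 + 6*x**3 + 4*x**2 + 1 and u'(x)^2 = 144*x**6 + 216*x**5 + 177*x**4 + 72*x**3 + 16*x**2.
Integrate each monomial from 0 to 2 using ∫_0^2 c·x^n dx = c·2^(n+1)/(n+1):
  ∫_0^2 u(x)^2 dx = ∫_0^2 (9*x^8 + 18*x^7 + 21*x^6 + 12*x^5 + 10*x^4 + 6*x^3 + 4*x^2 + 1) dx. Term by term:
    ∫_0^2 9*x^8 dx = 512;  ∫_0^2 18*x^7 dx = 576;  ∫_0^2 21*x^6 dx = 384;
    ∫_0^2 12*x^5 dx = 128;  ∫_0^2 10*x^4 dx = 64;  ∫_0^2 6*x^3 dx = 24;
    ∫_0^2 4*x^2 dx = 32/3;  ∫_0^2 1 dx = 2.
  Sum: 512 + 576 + 384 + 128 + 64 + 24 + 32/3 + 2 = 5102/3.
  ∫_0^2 u'(x)^2 dx = ∫_0^2 (144*x^6 + 216*x^5 + 177*x^4 + 72*x^3 + 16*x^2) dx. Term by term:
    ∫_0^2 144*x^6 dx = 18432/7;  ∫_0^2 216*x^5 dx = 2304;  ∫_0^2 177*x^4 dx = 5664/5;
    ∫_0^2 72*x^3 dx = 288;  ∫_0^2 16*x^2 dx = 128/3.
  Sum: 18432/7 + 2304 + 5664/5 + 288 + 128/3 = 672064/105.
Adding: ||u||_{H^1}^2 = 5102/3 + 672064/105 = 850634/105.


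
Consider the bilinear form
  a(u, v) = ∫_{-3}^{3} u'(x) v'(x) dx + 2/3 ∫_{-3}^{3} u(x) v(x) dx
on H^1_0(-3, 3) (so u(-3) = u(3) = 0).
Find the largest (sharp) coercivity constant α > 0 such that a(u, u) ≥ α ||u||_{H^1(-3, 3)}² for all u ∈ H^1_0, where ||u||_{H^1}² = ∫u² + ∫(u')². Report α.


α = (π^2 + 24)/(π^2 + 36)

Coercivity of a(·,·) on H^1_0(-3, 3) means a(u, u) ≥ α ||u||_{H^1}² for every u ∈ H^1_0.
The interval has length L = 6, and Poincaré/coercivity depend only on L. Here a(u, u) = ∫(u')² + (2/3)·∫u².
Here 0 < c = 2/3 < 1. The condition a(u,u) ≥ α||u||_{H^1}² reads (1−α)∫(u')² ≥ (α−c)∫u². Any admissible α is ≤ 1 (rapidly oscillating u have ∫u²/∫(u')² → 0), and α = 1 would force 0 ≥ (1−c)∫u², impossible since c < 1; so 1−α > 0. By the sharp Poincaré inequality on H^1_0 of an interval of length L, ∫(u')² ≥ (π/L)²∫u² with equality for the first sine mode sin(π(x−x₀)/L) (x₀ the left endpoint), so the inequality holds for all u iff (1−α)(π/L)² ≥ α − c, i.e. α ≤ ((π/L)² + c)/((π/L)² + 1) = (1 + c(L/π)²)/(1 + (L/π)²). With (π/L)² = π^2/36 and c = 2/3, the largest admissible constant is α = ((π/L)² + c)/((π/L)² + 1).
Simplifying, α = (π^2 + 24)/(π^2 + 36).


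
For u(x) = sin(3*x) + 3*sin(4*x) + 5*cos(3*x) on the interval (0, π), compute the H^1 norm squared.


||u||_{H^1(0,π)}^2 = 2400/7 + 413*π/2

u'(x) = -15*sin(3*x) + 3*cos(3*x) + 12*cos(4*x).
Expand u² and (u')² and integrate term by term on (0, π), using: for integers n ≥ 1, ∫_0^π sin²(nx) dx = ∫_0^π cos²(nx) dx = π/2; for n ≠ n', ∫_0^π sin(nx)sin(n'x) dx = ∫_0^π cos(nx)cos(n'x) dx = 0; and by product-to-sum, ∫_0^π sin(nx)cos(n'x) dx = ½∫_0^π [sin((n+n')x) + sin((n−n')x)] dx, which is 0 when n+n' is even and 2n/(n²−n'²) when n+n' is odd (it need not vanish on (0, π)).
  u² squared terms: (3)²·∫sin(4x)² dx = 9·π/2 = 9*π/2;  (5)²·∫cos(3x)² dx = 25·π/2 = 25*π/2;  (1)²·∫sin(3x)² dx = 1·π/2 = π/2.
  u² cross terms: 2·(3)·(5)·∫sin(4x)·cos(3x) dx = 30·(8/7) = 240/7;  2·(3)·(1)·∫sin(4x)·sin(3x) dx = 6·(0) = 0;  2·(5)·(1)·∫cos(3x)·sin(3x) dx = 10·(0) = 0.
  So ∫_0^π u² dx = 9*π/2 + 25*π/2 + π/2 + 240/7 + 0 + 0 = 240/7 + 35*π/2.
  (u')² squared terms: (-15)²·∫sin(3x)² dx = 225·π/2 = 225*π/2;  (3)²·∫cos(3x)² dx = 9·π/2 = 9*π/2;  (12)²·∫cos(4x)² dx = 144·π/2 = 72*π.
  (u')² cross terms: 2·(-15)·(3)·∫sin(3x)·cos(3x) dx = -90·(0) = 0;  2·(-15)·(12)·∫sin(3x)·cos(4x) dx = -360·(-6/7) = 2160/7;  2·(3)·(12)·∫cos(3x)·cos(4x) dx = 72·(0) = 0.
  So ∫_0^π (u')² dx = 225*π/2 + 9*π/2 + 72*π + 0 + 2160/7 + 0 = 2160/7 + 189*π.
||u||_{H^1}^2 = (240/7 + 35*π/2) + (2160/7 + 189*π) = 2400/7 + 413*π/2.


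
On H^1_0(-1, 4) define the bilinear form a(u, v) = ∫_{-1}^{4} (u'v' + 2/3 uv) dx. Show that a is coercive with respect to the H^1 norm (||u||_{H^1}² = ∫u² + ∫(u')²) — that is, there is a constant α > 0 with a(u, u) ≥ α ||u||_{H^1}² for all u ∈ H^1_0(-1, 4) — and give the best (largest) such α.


α = (π^2 + 50/3)/(π^2 + 25)

Coercivity of a(·,·) on H^1_0(-1, 4) means a(u, u) ≥ α ||u||_{H^1}² for every u ∈ H^1_0.
The interval has length L = 5, and Poincaré/coercivity depend only on L. Here a(u, u) = ∫(u')² + (2/3)·∫u².
Here 0 < c = 2/3 < 1. The condition a(u,u) ≥ α||u||_{H^1}² reads (1−α)∫(u')² ≥ (α−c)∫u². Any admissible α is ≤ 1 (rapidly oscillating u have ∫u²/∫(u')² → 0), and α = 1 would force 0 ≥ (1−c)∫u², impossible since c < 1; so 1−α > 0. By the sharp Poincaré inequality on H^1_0 of an interval of length L, ∫(u')² ≥ (π/L)²∫u² with equality for the first sine mode sin(π(x−x₀)/L) (x₀ the left endpoint), so the inequality holds for all u iff (1−α)(π/L)² ≥ α − c, i.e. α ≤ ((π/L)² + c)/((π/L)² + 1) = (1 + c(L/π)²)/(1 + (L/π)²). With (π/L)² = π^2/25 and c = 2/3, the largest admissible constant is α = ((π/L)² + c)/((π/L)² + 1).
Simplifying, α = (π^2 + 50/3)/(π^2 + 25).


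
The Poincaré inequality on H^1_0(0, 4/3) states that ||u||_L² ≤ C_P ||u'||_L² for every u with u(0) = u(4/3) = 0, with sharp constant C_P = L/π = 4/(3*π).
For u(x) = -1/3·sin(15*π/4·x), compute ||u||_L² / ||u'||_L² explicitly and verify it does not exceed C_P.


||u||_L² / ||u'||_L² = 4/(15*π) < C_P = 4/(3*π).

u(x) = -1/3·sin(15*π/4·x), so u'(x) = -5*π*cos(15*π*x/4)/4.
Writing u(x) = A·sin(kπx/L) with A = -1/3 and k = 5, use ∫_0^L sin²(kπx/L) dx = L/2 and ∫_0^L cos²(kπx/L) dx = L/2.
u² = 1/9·sin²(15*π/4·x) and (u')² = 25*π^2/16·cos²(15*π/4·x), and each of sin², cos² integrates to L/2 = 2/3 over (0, 4/3).
∫_0^4/3 u² dx = 2/27, so ||u||_L² = sqrt(6)/9.
∫_0^4/3 (u')² dx = 25*π^2/24, so ||u'||_L² = 5*sqrt(6)*π/12.
Ratio ||u||_L² / ||u'||_L² = 4/(15*π).
Sharp Poincaré constant on H^1_0(0, 4/3) is C_P = L/π = 4/(3*π), achieved by sin(3*π/4·x).
This is the k = 5 harmonic; the ratio L/(kπ) is strictly less than C_P = L/π, consistent with the sharp inequality ||u||_L² ≤ C_P ||u'||_L².


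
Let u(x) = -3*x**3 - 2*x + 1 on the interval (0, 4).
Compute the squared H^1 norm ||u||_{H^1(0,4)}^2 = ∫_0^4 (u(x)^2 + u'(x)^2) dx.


||u||_{H^1}^2 = 4259732/105

The H^1 norm (squared) on an interval (0, L) is
  ||u||_{H^1}^2 = ∫_0^L u(x)^2 dx + ∫_0^L u'(x)^2 dx.
Compute u'(x) = -9*x**2 - 2.
Then u(x)^2 = 9*x**6 + 12*x**4 - 6*x**3 + 4*x**2 - 4*x + 1 and u'(x)^2 = 81*x**4 + 36*x**2 + 4.
Integrate each monomial from 0 to 4 using ∫_0^4 c·x^n dx = c·4^(n+1)/(n+1):
  ∫_0^4 u(x)^2 dx = ∫_0^4 (9*x^6 + 12*x^4 - 6*x^3 + 4*x^2 - 4*x + 1) dx. Term by term:
    ∫_0^4 9*x^6 dx = 147456/7;  ∫_0^4 12*x^4 dx = 12288/5;  ∫_0^4 -6*x^3 dx = -384;
    ∫_0^4 4*x^2 dx = 256/3;  ∫_0^4 -4*x dx = -32;  ∫_0^4 1 dx = 4.
  Sum: 147456/7 + 12288/5 − 384 + 256/3 − 32 + 4 = 2435588/105.
  ∫_0^4 u'(x)^2 dx = ∫_0^4 (81*x^4 + 36*x^2 + 4) dx. Term by term:
    ∫_0^4 81*x^4 dx = 82944/5;  ∫_0^4 36*x^2 dx = 768;  ∫_0^4 4 dx = 16.
  Sum: 82944/5 + 768 + 16 = 86864/5.
Adding: ||u||_{H^1}^2 = 2435588/105 + 86864/5 = 4259732/105.


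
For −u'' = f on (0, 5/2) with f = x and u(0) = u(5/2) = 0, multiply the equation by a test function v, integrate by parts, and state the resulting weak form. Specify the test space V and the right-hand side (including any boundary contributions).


V = H^1_0(0, 5/2) (so v(0) = v(5/2) = 0); weak form: ∫_0^5/2 u'v' dx = ∫_0^5/2 (x) v dx for all v ∈ V.

Multiply both sides by a test function v and integrate from 0 to 5/2:
  ∫_0^5/2 −u''(x) v(x) dx = ∫_0^5/2 f(x) v(x) dx.
Integrate the LHS by parts once:
  ∫_0^5/2 −u'' v dx = −[u'(x) v(x)]_0^5/2 + ∫_0^5/2 u'(x) v'(x) dx.
Thus ∫_0^5/2 u'(x) v'(x) dx = ∫_0^5/2 f(x) v(x) dx + [u'(x) v(x)]_0^5/2.
Choose V so that boundary terms are either known or forced to vanish.
u is Dirichlet: u(0) = u(5/2) = 0. Let V = H^1_0(0, 5/2); then v(0) = v(5/2) = 0, and [u' v]_0^5/2 = 0.
Weak formulation: find u (satisfying any essential BC) such that ∫_0^5/2 u'(x) v'(x) dx = ∫_0^5/2 f v dx for all v ∈ V.
Substituting f(x) = x, the right-hand side is ∫_0^5/2 (x) v dx.


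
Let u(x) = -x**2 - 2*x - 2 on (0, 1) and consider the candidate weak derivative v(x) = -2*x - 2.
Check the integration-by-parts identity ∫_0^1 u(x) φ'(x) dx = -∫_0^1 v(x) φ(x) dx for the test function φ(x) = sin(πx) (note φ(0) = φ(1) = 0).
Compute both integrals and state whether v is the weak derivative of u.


LHS = 6/π, RHS = 6/π. Yes, v = u' weakly.

u(x) = -x**2 - 2*x - 2, classical derivative u'(x) = -2*x - 2.
φ(x) = sin(πx), so φ'(x) = π*cos(π*x).
Note φ(0) = φ(1) = 0, so the boundary term u·φ vanishes.
LHS = ∫_0^1 u(x) φ'(x) dx = ∫_0^1 (-π*x^2*cos(π*x) - 2*π*x*cos(π*x) - 2*π*cos(π*x)) dx. Term by term:
  ∫_0^1 -2*π*cos(π*x) dx = 0;  ∫_0^1 -π*x^2*cos(π*x) dx = 2/π;  ∫_0^1 -2*π*x*cos(π*x) dx = 4/π.
Sum: 0 + 2/π + 4/π = 6/π.
So LHS = 6/π.
∫_0^1 v(x) φ(x) dx = ∫_0^1 (-2*x*sin(π*x) - 2*sin(π*x)) dx. Term by term:
  ∫_0^1 -2*sin(π*x) dx = -4/π;  ∫_0^1 -2*x*sin(π*x) dx = -2/π.
Sum: -4/π − 2/π = -6/π.
So RHS = -∫_0^1 v(x) φ(x) dx = 6/π.
LHS = RHS, so the identity holds for this test φ.
Moreover u is smooth here and v(x) = u'(x) = -2*x - 2 pointwise, so the identity holds for every test function. Hence v is the weak derivative of u.


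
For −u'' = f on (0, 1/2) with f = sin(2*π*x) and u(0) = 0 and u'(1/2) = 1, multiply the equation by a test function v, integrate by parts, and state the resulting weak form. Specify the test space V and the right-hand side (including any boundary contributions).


V = {v ∈ H^1(0, 1/2) : v(0) = 0} (test functions vanish at x = 0 where u is specified); weak form: ∫_0^1/2 u'v' dx = ∫_0^1/2 (sin(2*π*x)) v dx + v(1/2) for all v ∈ V.

Multiply both sides by a test function v and integrate from 0 to 1/2:
  ∫_0^1/2 −u''(x) v(x) dx = ∫_0^1/2 f(x) v(x) dx.
Integrate the LHS by parts once:
  ∫_0^1/2 −u'' v dx = −[u'(x) v(x)]_0^1/2 + ∫_0^1/2 u'(x) v'(x) dx.
Thus ∫_0^1/2 u'(x) v'(x) dx = ∫_0^1/2 f(x) v(x) dx + [u'(x) v(x)]_0^1/2.
Choose V so that boundary terms are either known or forced to vanish.
Mixed BC: u(0) = 0 (Dirichlet) and u'(1/2) = 1 (Neumann). Define V = {v ∈ H^1(0, 1/2) : v(0) = 0}. Then [u' v]_0^1/2 = u'(1/2)·v(1/2) − u'(0)·0 = v(1/2).
Weak formulation: find u (satisfying any essential BC) such that ∫_0^1/2 u'(x) v'(x) dx = ∫_0^1/2 f v dx + v(1/2) for all v ∈ V (Dirichlet at 0 absorbed into V; Neumann datum at x = 1/2 contributes the boundary term).
Substituting f(x) = sin(2*π*x), the right-hand side is ∫_0^1/2 (sin(2*π*x)) v dx + v(1/2).


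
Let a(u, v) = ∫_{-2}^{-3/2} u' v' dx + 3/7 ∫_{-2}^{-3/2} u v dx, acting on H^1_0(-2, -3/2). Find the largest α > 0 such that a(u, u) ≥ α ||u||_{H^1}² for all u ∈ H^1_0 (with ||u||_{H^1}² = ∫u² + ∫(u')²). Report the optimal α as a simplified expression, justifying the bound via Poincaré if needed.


α = (3 + 28*π^2)/(7*(1 + 4*π^2))

Coercivity of a(·,·) on H^1_0(-2, -3/2) means a(u, u) ≥ α ||u||_{H^1}² for every u ∈ H^1_0.
The interval has length L = 1/2, and Poincaré/coercivity depend only on L. Here a(u, u) = ∫(u')² + (3/7)·∫u².
Here 0 < c = 3/7 < 1. The condition a(u,u) ≥ α||u||_{H^1}² reads (1−α)∫(u')² ≥ (α−c)∫u². Any admissible α is ≤ 1 (rapidly oscillating u have ∫u²/∫(u')² → 0), and α = 1 would force 0 ≥ (1−c)∫u², impossible since c < 1; so 1−α > 0. By the sharp Poincaré inequality on H^1_0 of an interval of length L, ∫(u')² ≥ (π/L)²∫u² with equality for the first sine mode sin(π(x−x₀)/L) (x₀ the left endpoint), so the inequality holds for all u iff (1−α)(π/L)² ≥ α − c, i.e. α ≤ ((π/L)² + c)/((π/L)² + 1) = (1 + c(L/π)²)/(1 + (L/π)²). With (π/L)² = 4*π^2 and c = 3/7, the largest admissible constant is α = ((π/L)² + c)/((π/L)² + 1).
Simplifying, α = (3 + 28*π^2)/(7*(1 + 4*π^2)).


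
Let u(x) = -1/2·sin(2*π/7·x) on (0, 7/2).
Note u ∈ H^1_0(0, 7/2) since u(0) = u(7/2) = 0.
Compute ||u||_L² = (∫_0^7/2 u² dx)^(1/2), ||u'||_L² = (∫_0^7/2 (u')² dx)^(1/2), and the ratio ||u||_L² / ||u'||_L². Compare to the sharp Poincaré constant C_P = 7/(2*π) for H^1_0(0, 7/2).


||u||_L² / ||u'||_L² = 7/(2*π) = C_P.

u(x) = -1/2·sin(2*π/7·x), so u'(x) = -π*cos(2*π*x/7)/7.
Writing u(x) = A·sin(kπx/L) with A = -1/2 and k = 1, use ∫_0^L sin²(kπx/L) dx = L/2 and ∫_0^L cos²(kπx/L) dx = L/2.
u² = 1/4·sin²(2*π/7·x) and (u')² = π^2/49·cos²(2*π/7·x), and each of sin², cos² integrates to L/2 = 7/4 over (0, 7/2).
∫_0^7/2 u² dx = 7/16, so ||u||_L² = sqrt(7)/4.
∫_0^7/2 (u')² dx = π^2/28, so ||u'||_L² = sqrt(7)*π/14.
Ratio ||u||_L² / ||u'||_L² = 7/(2*π).
Sharp Poincaré constant on H^1_0(0, 7/2) is C_P = L/π = 7/(2*π), achieved by sin(2*π/7·x).
This is the k = 1 eigenfunction (up to amplitude), so the ratio equals the sharp Poincaré constant exactly.


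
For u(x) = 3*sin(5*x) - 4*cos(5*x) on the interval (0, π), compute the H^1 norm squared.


||u||_{H^1(0,π)}^2 = 325*π

u'(x) = 20*sin(5*x) + 15*cos(5*x).
Expand u² and (u')² and integrate term by term on (0, π), using: for integers n ≥ 1, ∫_0^π sin²(nx) dx = ∫_0^π cos²(nx) dx = π/2; for n ≠ n', ∫_0^π sin(nx)sin(n'x) dx = ∫_0^π cos(nx)cos(n'x) dx = 0; and by product-to-sum, ∫_0^π sin(nx)cos(n'x) dx = ½∫_0^π [sin((n+n')x) + sin((n−n')x)] dx, which is 0 when n+n' is even and 2n/(n²−n'²) when n+n' is odd (it need not vanish on (0, π)).
  u² squared terms: (-4)²·∫cos(5x)² dx = 16·π/2 = 8*π;  (3)²·∫sin(5x)² dx = 9·π/2 = 9*π/2.
  u² cross terms: 2·(-4)·(3)·∫cos(5x)·sin(5x) dx = -24·(0) = 0.
  So ∫_0^π u² dx = 8*π + 9*π/2 + 0 = 25*π/2.
  (u')² squared terms: (15)²·∫cos(5x)² dx = 225·π/2 = 225*π/2;  (20)²·∫sin(5x)² dx = 400·π/2 = 200*π.
  (u')² cross terms: 2·(15)·(20)·∫cos(5x)·sin(5x) dx = 600·(0) = 0.
  So ∫_0^π (u')² dx = 225*π/2 + 200*π + 0 = 625*π/2.
||u||_{H^1}^2 = (25*π/2) + (625*π/2) = 325*π.


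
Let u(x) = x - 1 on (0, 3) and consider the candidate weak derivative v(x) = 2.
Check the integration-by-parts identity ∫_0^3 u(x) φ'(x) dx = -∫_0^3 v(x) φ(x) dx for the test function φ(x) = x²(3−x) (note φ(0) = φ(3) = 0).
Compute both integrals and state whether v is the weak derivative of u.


LHS = -27/4, RHS = -27/2. No, v is not the weak derivative of u.

u(x) = x - 1, classical derivative u'(x) = 1.
φ(x) = x²(3−x), so φ'(x) = 3*x*(2 - x).
Note φ(0) = φ(3) = 0, so the boundary term u·φ vanishes.
LHS = ∫_0^3 u(x) φ'(x) dx = ∫_0^3 (-3*x^3 + 9*x^2 - 6*x) dx. Term by term:
  ∫_0^3 -3*x^3 dx = -243/4;  ∫_0^3 9*x^2 dx = 81;  ∫_0^3 -6*x dx = -27.
Sum: -243/4 + 81 − 27 = -27/4.
So LHS = -27/4.
∫_0^3 v(x) φ(x) dx = ∫_0^3 (-2*x^3 + 6*x^2) dx. Term by term:
  ∫_0^3 -2*x^3 dx = -81/2;  ∫_0^3 6*x^2 dx = 54.
Sum: -81/2 + 54 = 27/2.
So RHS = -∫_0^3 v(x) φ(x) dx = -27/2.
LHS − RHS = 27/4 ≠ 0, so the identity fails.
(For a valid weak derivative the identity must hold for EVERY test function, in particular this one. The failure shows v is NOT the weak derivative of u.)
Correct weak derivative would be u'(x) = 1.


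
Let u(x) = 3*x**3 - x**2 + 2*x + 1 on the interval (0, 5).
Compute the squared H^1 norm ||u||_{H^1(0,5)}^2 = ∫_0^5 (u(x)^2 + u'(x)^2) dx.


||u||_{H^1}^2 = 1959775/14

The H^1 norm (squared) on an interval (0, L) is
  ||u||_{H^1}^2 = ∫_0^L u(x)^2 dx + ∫_0^L u'(x)^2 dx.
Compute u'(x) = 9*x**2 - 2*x + 2.
Then u(x)^2 = 9*x**6 - 6*x**5 + 13*x**4 + 2*x**3 + 2*x**2 + 4*x + 1 and u'(x)^2 = 81*x**4 - 36*x**3 + 40*x**2 - 8*x + 4.
Integrate each monomial from 0 to 5 using ∫_0^5 c·x^n dx = c·5^(n+1)/(n+1):
  ∫_0^5 u(x)^2 dx = ∫_0^5 (9*x^6 - 6*x^5 + 13*x^4 + 2*x^3 + 2*x^2 + 4*x + 1) dx. Term by term:
    ∫_0^5 9*x^6 dx = 703125/7;  ∫_0^5 -6*x^5 dx = -15625;  ∫_0^5 13*x^4 dx = 8125;
    ∫_0^5 2*x^3 dx = 625/2;  ∫_0^5 2*x^2 dx = 250/3;  ∫_0^5 4*x dx = 50;
    ∫_0^5 1 dx = 5.
  Sum: 703125/7 − 15625 + 8125 + 625/2 + 250/3 + 50 + 5 = 3922685/42.
  ∫_0^5 u'(x)^2 dx = ∫_0^5 (81*x^4 - 36*x^3 + 40*x^2 - 8*x + 4) dx. Term by term:
    ∫_0^5 81*x^4 dx = 50625;  ∫_0^5 -36*x^3 dx = -5625;  ∫_0^5 40*x^2 dx = 5000/3;
    ∫_0^5 -8*x dx = -100;  ∫_0^5 4 dx = 20.
  Sum: 50625 − 5625 + 5000/3 − 100 + 20 = 139760/3.
Adding: ||u||_{H^1}^2 = 3922685/42 + 139760/3 = 1959775/14.


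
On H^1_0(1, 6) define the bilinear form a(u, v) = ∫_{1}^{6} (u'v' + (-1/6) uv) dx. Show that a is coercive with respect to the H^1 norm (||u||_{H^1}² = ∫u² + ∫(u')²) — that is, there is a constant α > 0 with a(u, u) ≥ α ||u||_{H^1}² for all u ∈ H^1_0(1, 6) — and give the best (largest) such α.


α = (-25/6 + π^2)/(π^2 + 25)

Coercivity of a(·,·) on H^1_0(1, 6) means a(u, u) ≥ α ||u||_{H^1}² for every u ∈ H^1_0.
The interval has length L = 5, and Poincaré/coercivity depend only on L. Here a(u, u) = ∫(u')² + (-1/6)·∫u².
Here c = -1/6 < 0 with |c| < (π/L)² = π^2/25, so coercivity still holds. The condition a(u,u) ≥ α||u||_{H^1}² reads (1−α)∫(u')² ≥ (α−c)∫u². Any admissible α is ≤ 1 (rapidly oscillating u have ∫u²/∫(u')² → 0), and α = 1 would force 0 ≥ (1−c)∫u², impossible since c < 1; so 1−α > 0. By the sharp Poincaré inequality on H^1_0 of an interval of length L, ∫(u')² ≥ (π/L)²∫u² with equality for the first sine mode sin(π(x−x₀)/L) (x₀ the left endpoint), so the inequality holds for all u iff (1−α)(π/L)² ≥ α − c, i.e. α ≤ ((π/L)² + c)/((π/L)² + 1) = (1 + c(L/π)²)/(1 + (L/π)²). (Direct route, valid since c ≤ 0: Poincaré gives c∫u² ≥ c(L/π)²∫(u')², so a(u,u) ≥ (1 + c(L/π)²)∫(u')², while ||u||_{H^1}² ≤ (1 + (L/π)²)∫(u')²; dividing yields the same α.) With (π/L)² = π^2/25 and c = -1/6, the largest admissible constant is α = ((π/L)² + c)/((π/L)² + 1).
Simplifying, α = (-25/6 + π^2)/(π^2 + 25).


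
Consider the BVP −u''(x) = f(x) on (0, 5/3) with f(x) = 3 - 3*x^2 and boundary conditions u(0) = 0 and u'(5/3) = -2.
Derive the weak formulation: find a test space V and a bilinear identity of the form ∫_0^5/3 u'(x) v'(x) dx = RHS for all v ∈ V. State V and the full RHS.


V = {v ∈ H^1(0, 5/3) : v(0) = 0} (test functions vanish at x = 0 where u is specified); weak form: ∫_0^5/3 u'v' dx = ∫_0^5/3 (3 - 3*x^2) v dx − 2·v(5/3) for all v ∈ V.

Multiply both sides by a test function v and integrate from 0 to 5/3:
  ∫_0^5/3 −u''(x) v(x) dx = ∫_0^5/3 f(x) v(x) dx.
Integrate the LHS by parts once:
  ∫_0^5/3 −u'' v dx = −[u'(x) v(x)]_0^5/3 + ∫_0^5/3 u'(x) v'(x) dx.
Thus ∫_0^5/3 u'(x) v'(x) dx = ∫_0^5/3 f(x) v(x) dx + [u'(x) v(x)]_0^5/3.
Choose V so that boundary terms are either known or forced to vanish.
Mixed BC: u(0) = 0 (Dirichlet) and u'(5/3) = -2 (Neumann). Define V = {v ∈ H^1(0, 5/3) : v(0) = 0}. Then [u' v]_0^5/3 = u'(5/3)·v(5/3) − u'(0)·0 = − 2·v(5/3).
Weak formulation: find u (satisfying any essential BC) such that ∫_0^5/3 u'(x) v'(x) dx = ∫_0^5/3 f v dx − 2·v(5/3) for all v ∈ V (Dirichlet at 0 absorbed into V; Neumann datum at x = 5/3 contributes the boundary term).
Substituting f(x) = 3 - 3*x^2, the right-hand side is ∫_0^5/3 (3 - 3*x^2) v dx − 2·v(5/3).


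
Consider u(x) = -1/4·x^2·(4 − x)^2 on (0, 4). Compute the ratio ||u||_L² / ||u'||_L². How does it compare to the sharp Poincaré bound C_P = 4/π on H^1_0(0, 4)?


||u||_L² / ||u'||_L² = 2*sqrt(3)/3 < C_P = 4/π.

u(x) = -1/4·x^2·(4 − x)^2, so u'(x) = x*(-x^2 + 6*x - 8).
u(x) = -1/4·x^2·(4 − x)^2 vanishes at x = 0 and x = 4, so u ∈ H^1_0(0, 4). Differentiate via the product rule and integrate the resulting polynomials term by term.
  ∫_0^4 u² dx = ∫_0^4 (x^8/16 - x^7 + 6*x^6 - 16*x^5 + 16*x^4) dx. Term by term:
    ∫_0^4 x^8/16 dx = 16384/9;  ∫_0^4 -x^7 dx = -8192;  ∫_0^4 6*x^6 dx = 98304/7;
    ∫_0^4 -16*x^5 dx = -32768/3;  ∫_0^4 16*x^4 dx = 16384/5.
  Sum: 16384/9 − 8192 + 98304/7 − 32768/3 + 16384/5 = 8192/315.
  ∫_0^4 (u')² dx = ∫_0^4 (x^6 - 12*x^5 + 52*x^4 - 96*x^3 + 64*x^2) dx. Term by term:
    ∫_0^4 x^6 dx = 16384/7;  ∫_0^4 -12*x^5 dx = -8192;  ∫_0^4 52*x^4 dx = 53248/5;
    ∫_0^4 -96*x^3 dx = -6144;  ∫_0^4 64*x^2 dx = 4096/3.
  Sum: 16384/7 − 8192 + 53248/5 − 6144 + 4096/3 = 2048/105.
∫_0^4 u² dx = 8192/315, so ||u||_L² = 64*sqrt(70)/105.
∫_0^4 (u')² dx = 2048/105, so ||u'||_L² = 32*sqrt(210)/105.
Ratio ||u||_L² / ||u'||_L² = 2*sqrt(3)/3.
Sharp Poincaré constant on H^1_0(0, 4) is C_P = L/π = 4/π, achieved by sin(π/4·x).
A polynomial bump cannot attain the sharp Poincaré constant (only the first sine eigenfunction does), so the ratio is strictly less than C_P, consistent with ||u||_L² ≤ C_P ||u'||_L².


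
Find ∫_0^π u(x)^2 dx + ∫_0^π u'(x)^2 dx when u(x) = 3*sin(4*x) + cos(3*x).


||u||_{H^1(0,π)}^2 = 480/7 + 163*π/2

u'(x) = -3*sin(3*x) + 12*cos(4*x).
Expand u² and (u')² and integrate term by term on (0, π), using: for integers n ≥ 1, ∫_0^π sin²(nx) dx = ∫_0^π cos²(nx) dx = π/2; for n ≠ n', ∫_0^π sin(nx)sin(n'x) dx = ∫_0^π cos(nx)cos(n'x) dx = 0; and by product-to-sum, ∫_0^π sin(nx)cos(n'x) dx = ½∫_0^π [sin((n+n')x) + sin((n−n')x)] dx, which is 0 when n+n' is even and 2n/(n²−n'²) when n+n' is odd (it need not vanish on (0, π)).
  u² squared terms: (3)²·∫sin(4x)² dx = 9·π/2 = 9*π/2;  (1)²·∫cos(3x)² dx = 1·π/2 = π/2.
  u² cross terms: 2·(3)·(1)·∫sin(4x)·cos(3x) dx = 6·(8/7) = 48/7.
  So ∫_0^π u² dx = 9*π/2 + π/2 + 48/7 = 48/7 + 5*π.
  (u')² squared terms: (-3)²·∫sin(3x)² dx = 9·π/2 = 9*π/2;  (12)²·∫cos(4x)² dx = 144·π/2 = 72*π.
  (u')² cross terms: 2·(-3)·(12)·∫sin(3x)·cos(4x) dx = -72·(-6/7) = 432/7.
  So ∫_0^π (u')² dx = 9*π/2 + 72*π + 432/7 = 432/7 + 153*π/2.
||u||_{H^1}^2 = (48/7 + 5*π) + (432/7 + 153*π/2) = 480/7 + 163*π/2.


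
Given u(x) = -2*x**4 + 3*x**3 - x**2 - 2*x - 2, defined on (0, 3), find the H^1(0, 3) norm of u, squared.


||u||_{H^1}^2 = 21387/2

The H^1 norm (squared) on an interval (0, L) is
  ||u||_{H^1}^2 = ∫_0^L u(x)^2 dx + ∫_0^L u'(x)^2 dx.
Compute u'(x) = -8*x**3 + 9*x**2 - 2*x - 2.
Then u(x)^2 = 4*x**8 - 12*x**7 + 13*x**6 + 2*x**5 - 3*x**4 - 8*x**3 + 8*x**2 + 8*x + 4 and u'(x)^2 = 64*x**6 - 144*x**5 + 113*x**4 - 4*x**3 - 32*x**2 + 8*x + 4.
Integrate each monomial from 0 to 3 using ∫_0^3 c·x^n dx = c·3^(n+1)/(n+1):
  ∫_0^3 u(x)^2 dx = ∫_0^3 (4*x^8 - 12*x^7 + 13*x^6 + 2*x^5 - 3*x^4 - 8*x^3 + 8*x^2 + 8*x + 4) dx. Term by term:
    ∫_0^3 4*x^8 dx = 8748;  ∫_0^3 -12*x^7 dx = -19683/2;  ∫_0^3 13*x^6 dx = 28431/7;
    ∫_0^3 2*x^5 dx = 243;  ∫_0^3 -3*x^4 dx = -729/5;  ∫_0^3 -8*x^3 dx = -162;
    ∫_0^3 8*x^2 dx = 72;  ∫_0^3 8*x dx = 36;  ∫_0^3 4 dx = 12.
  Sum: 8748 − 19683/2 + 28431/7 + 243 − 729/5 − 162 + 72 + 36 + 12 = 211629/70.
  ∫_0^3 u'(x)^2 dx = ∫_0^3 (64*x^6 - 144*x^5 + 113*x^4 - 4*x^3 - 32*x^2 + 8*x + 4) dx. Term by term:
    ∫_0^3 64*x^6 dx = 139968/7;  ∫_0^3 -144*x^5 dx = -17496;  ∫_0^3 113*x^4 dx = 27459/5;
    ∫_0^3 -4*x^3 dx = -81;  ∫_0^3 -32*x^2 dx = -288;  ∫_0^3 8*x dx = 36;
    ∫_0^3 4 dx = 12.
  Sum: 139968/7 − 17496 + 27459/5 − 81 − 288 + 36 + 12 = 268458/35.
Adding: ||u||_{H^1}^2 = 211629/70 + 268458/35 = 21387/2.


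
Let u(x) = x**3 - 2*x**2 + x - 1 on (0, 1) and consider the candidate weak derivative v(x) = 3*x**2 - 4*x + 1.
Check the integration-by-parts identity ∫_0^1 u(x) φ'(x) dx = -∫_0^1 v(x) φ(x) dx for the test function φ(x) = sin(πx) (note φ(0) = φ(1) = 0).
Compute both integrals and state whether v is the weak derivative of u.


LHS = (12 - π^2)/π^3, RHS = (12 - π^2)/π^3. Yes, v = u' weakly.

u(x) = x**3 - 2*x**2 + x - 1, classical derivative u'(x) = 3*x**2 - 4*x + 1.
φ(x) = sin(πx), so φ'(x) = π*cos(π*x).
Note φ(0) = φ(1) = 0, so the boundary term u·φ vanishes.
LHS = ∫_0^1 u(x) φ'(x) dx = ∫_0^1 (π*x^3*cos(π*x) - 2*π*x^2*cos(π*x) + π*x*cos(π*x) - π*cos(π*x)) dx. Term by term:
  ∫_0^1 -π*cos(π*x) dx = 0;  ∫_0^1 π*x*cos(π*x) dx = -2/π;  ∫_0^1 π*x^3*cos(π*x) dx = -3/π + 12/π^3;
  ∫_0^1 -2*π*x^2*cos(π*x) dx = 4/π.
Sum: 0 − 2/π + -3/π + 12/π^3 + 4/π = (12 - π^2)/π^3.
So LHS = (12 - π^2)/π^3.
∫_0^1 v(x) φ(x) dx = ∫_0^1 (3*x^2*sin(π*x) - 4*x*sin(π*x) + sin(π*x)) dx. Term by term:
  ∫_0^1 -4*x*sin(π*x) dx = -4/π;  ∫_0^1 3*x^2*sin(π*x) dx = -12/π^3 + 3/π;  ∫_0^1 sin(π*x) dx = 2/π.
Sum: -4/π + -12/π^3 + 3/π + 2/π = (-12 + π^2)/π^3.
So RHS = -∫_0^1 v(x) φ(x) dx = (12 - π^2)/π^3.
LHS = RHS, so the identity holds for this test φ.
Moreover u is smooth here and v(x) = u'(x) = 3*x**2 - 4*x + 1 pointwise, so the identity holds for every test function. Hence v is the weak derivative of u.


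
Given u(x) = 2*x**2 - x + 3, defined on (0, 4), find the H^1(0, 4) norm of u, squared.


||u||_{H^1}^2 = 16648/15

The H^1 norm (squared) on an interval (0, L) is
  ||u||_{H^1}^2 = ∫_0^L u(x)^2 dx + ∫_0^L u'(x)^2 dx.
Compute u'(x) = 4*x - 1.
Then u(x)^2 = 4*x**4 - 4*x**3 + 13*x**2 - 6*x + 9 and u'(x)^2 = 16*x**2 - 8*x + 1.
Integrate each monomial from 0 to 4 using ∫_0^4 c·x^n dx = c·4^(n+1)/(n+1):
  ∫_0^4 u(x)^2 dx = ∫_0^4 (4*x^4 - 4*x^3 + 13*x^2 - 6*x + 9) dx. Term by term:
    ∫_0^4 4*x^4 dx = 4096/5;  ∫_0^4 -4*x^3 dx = -256;  ∫_0^4 13*x^2 dx = 832/3;
    ∫_0^4 -6*x dx = -48;  ∫_0^4 9 dx = 36.
  Sum: 4096/5 − 256 + 832/3 − 48 + 36 = 12428/15.
  ∫_0^4 u'(x)^2 dx = ∫_0^4 (16*x^2 - 8*x + 1) dx. Term by term:
    ∫_0^4 16*x^2 dx = 1024/3;  ∫_0^4 -8*x dx = -64;  ∫_0^4 1 dx = 4.
  Sum: 1024/3 − 64 + 4 = 844/3.
Adding: ||u||_{H^1}^2 = 12428/15 + 844/3 = 16648/15.


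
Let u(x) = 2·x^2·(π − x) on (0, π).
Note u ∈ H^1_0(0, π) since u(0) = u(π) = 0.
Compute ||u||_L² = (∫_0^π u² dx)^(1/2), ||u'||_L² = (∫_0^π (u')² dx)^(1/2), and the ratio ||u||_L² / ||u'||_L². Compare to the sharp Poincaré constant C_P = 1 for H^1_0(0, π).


||u||_L² / ||u'||_L² = sqrt(14)*π/14 < C_P = 1.

u(x) = 2·x^2·(π − x), so u'(x) = 2*x*(-3*x + 2*π).
u(x) = 2·x^2·(π − x) vanishes at x = 0 and x = π, so u ∈ H^1_0(0, π). Differentiate via the product rule and integrate the resulting polynomials term by term.
  ∫_0^π u² dx = ∫_0^π (4*x^6 - 8*π*x^5 + 4*π^2*x^4) dx. Term by term:
    ∫_0^π 4*x^6 dx = 4*π^7/7;  ∫_0^π -8*π*x^5 dx = -4*π^7/3;  ∫_0^π 4*π^2*x^4 dx = 4*π^7/5.
  Sum: 4*π^7/7 − 4*π^7/3 + 4*π^7/5 = 4*π^7/105.
  ∫_0^π (u')² dx = ∫_0^π (36*x^4 - 48*π*x^3 + 16*π^2*x^2) dx. Term by term:
    ∫_0^π 36*x^4 dx = 36*π^5/5;  ∫_0^π -48*π*x^3 dx = -12*π^5;  ∫_0^π 16*π^2*x^2 dx = 16*π^5/3.
  Sum: 36*π^5/5 − 12*π^5 + 16*π^5/3 = 8*π^5/15.
∫_0^π u² dx = 4*π^7/105, so ||u||_L² = 2*sqrt(105)*π^(7/2)/105.
∫_0^π (u')² dx = 8*π^5/15, so ||u'||_L² = 2*sqrt(30)*π^(5/2)/15.
Ratio ||u||_L² / ||u'||_L² = sqrt(14)*π/14.
Sharp Poincaré constant on H^1_0(0, π) is C_P = L/π = 1, achieved by sin(x).
A polynomial bump cannot attain the sharp Poincaré constant (only the first sine eigenfunction does), so the ratio is strictly less than C_P, consistent with ||u||_L² ≤ C_P ||u'||_L².


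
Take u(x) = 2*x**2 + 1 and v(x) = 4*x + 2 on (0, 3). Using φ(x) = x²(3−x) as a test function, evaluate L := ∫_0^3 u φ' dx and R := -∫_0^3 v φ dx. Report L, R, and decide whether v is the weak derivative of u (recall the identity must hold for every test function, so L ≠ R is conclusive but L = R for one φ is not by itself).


LHS = -243/5, RHS = -621/10. No, v is not the weak derivative of u.

u(x) = 2*x**2 + 1, classical derivative u'(x) = 4*x.
φ(x) = x²(3−x), so φ'(x) = 3*x*(2 - x).
Note φ(0) = φ(3) = 0, so the boundary term u·φ vanishes.
LHS = ∫_0^3 u(x) φ'(x) dx = ∫_0^3 (-6*x^4 + 12*x^3 - 3*x^2 + 6*x) dx. Term by term:
  ∫_0^3 -6*x^4 dx = -1458/5;  ∫_0^3 12*x^3 dx = 243;  ∫_0^3 -3*x^2 dx = -27;
  ∫_0^3 6*x dx = 27.
Sum: -1458/5 + 243 − 27 + 27 = -243/5.
So LHS = -243/5.
∫_0^3 v(x) φ(x) dx = ∫_0^3 (-4*x^4 + 10*x^3 + 6*x^2) dx. Term by term:
  ∫_0^3 -4*x^4 dx = -972/5;  ∫_0^3 10*x^3 dx = 405/2;  ∫_0^3 6*x^2 dx = 54.
Sum: -972/5 + 405/2 + 54 = 621/10.
So RHS = -∫_0^3 v(x) φ(x) dx = -621/10.
LHS − RHS = 27/2 ≠ 0, so the identity fails.
(For a valid weak derivative the identity must hold for EVERY test function, in particular this one. The failure shows v is NOT the weak derivative of u.)
Correct weak derivative would be u'(x) = 4*x.


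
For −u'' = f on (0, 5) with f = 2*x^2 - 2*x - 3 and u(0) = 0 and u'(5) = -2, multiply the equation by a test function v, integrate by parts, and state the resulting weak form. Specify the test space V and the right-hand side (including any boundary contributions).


V = {v ∈ H^1(0, 5) : v(0) = 0} (test functions vanish at x = 0 where u is specified); weak form: ∫_0^5 u'v' dx = ∫_0^5 (2*x^2 - 2*x - 3) v dx − 2·v(5) for all v ∈ V.

Multiply both sides by a test function v and integrate from 0 to 5:
  ∫_0^5 −u''(x) v(x) dx = ∫_0^5 f(x) v(x) dx.
Integrate the LHS by parts once:
  ∫_0^5 −u'' v dx = −[u'(x) v(x)]_0^5 + ∫_0^5 u'(x) v'(x) dx.
Thus ∫_0^5 u'(x) v'(x) dx = ∫_0^5 f(x) v(x) dx + [u'(x) v(x)]_0^5.
Choose V so that boundary terms are either known or forced to vanish.
Mixed BC: u(0) = 0 (Dirichlet) and u'(5) = -2 (Neumann). Define V = {v ∈ H^1(0, 5) : v(0) = 0}. Then [u' v]_0^5 = u'(5)·v(5) − u'(0)·0 = − 2·v(5).
Weak formulation: find u (satisfying any essential BC) such that ∫_0^5 u'(x) v'(x) dx = ∫_0^5 f v dx − 2·v(5) for all v ∈ V (Dirichlet at 0 absorbed into V; Neumann datum at x = 5 contributes the boundary term).
Substituting f(x) = 2*x^2 - 2*x - 3, the right-hand side is ∫_0^5 (2*x^2 - 2*x - 3) v dx − 2·v(5).
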